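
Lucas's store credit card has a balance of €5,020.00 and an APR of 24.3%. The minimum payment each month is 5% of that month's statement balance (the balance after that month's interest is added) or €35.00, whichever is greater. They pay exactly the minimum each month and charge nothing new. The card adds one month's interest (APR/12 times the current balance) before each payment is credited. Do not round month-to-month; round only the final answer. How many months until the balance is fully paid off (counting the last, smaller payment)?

Monthly rate r = 24.3%/12 = 2.025% = 0.02025.
While 5% of the post-interest balance exceeds €35.00, each month B ← (B·(1+r))·(1 − 0.05), i.e. B shrinks by the factor (1+r)·0.95 = 0.96924.
This holds for months 1–64. Entering month 65 the balance is €679.57; 5% of the post-interest balance is now below €35.00, so the flat €35.00 minimum applies from here.
From month 65 a fixed €35.00 at rate r clears €679.57 in 25 more payments. Total: 64 + 25 = 89 months.

89 months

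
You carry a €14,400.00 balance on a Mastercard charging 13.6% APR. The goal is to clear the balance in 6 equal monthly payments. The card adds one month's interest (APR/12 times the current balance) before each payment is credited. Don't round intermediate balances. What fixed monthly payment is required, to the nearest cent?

Monthly rate r = 13.6%/12 = 1.13333% = 0.0113333.
Level-payment amortization: P = B₀·r / (1 − (1+r)^(−n)) = 14400.00·0.0113333 / (1 − 1.01133^(−6)).
Denominator 1 − (1+r)^(−6) = 0.0653821535.
P = 163.2 / 0.0653821535 ≈ 2496.09.

€2,496.09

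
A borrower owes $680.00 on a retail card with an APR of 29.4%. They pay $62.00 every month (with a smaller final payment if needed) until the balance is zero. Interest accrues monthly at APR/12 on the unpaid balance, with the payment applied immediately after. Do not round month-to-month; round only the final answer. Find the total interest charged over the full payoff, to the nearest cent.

$121.65

Monthly rate r = 29.4%/12 = 2.45% = 0.0245.
Payoff takes n = ⌈−ln(1 − rB₀/P)/ln(1+r)⌉ = ⌈12.929⌉ = 13 payments; the last is $57.65.
Total paid = 12·$62.00 + $57.65 = $801.65.
Total interest = total paid − principal = $801.65 − $680.00 = $121.65.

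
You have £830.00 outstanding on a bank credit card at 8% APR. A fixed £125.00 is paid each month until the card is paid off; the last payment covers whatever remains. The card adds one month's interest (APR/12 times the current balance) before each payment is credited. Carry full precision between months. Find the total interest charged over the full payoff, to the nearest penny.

£21.82

Monthly rate r = 8%/12 = 0.666667% = 0.00666667.
Payoff takes n = ⌈−ln(1 − rB₀/P)/ln(1+r)⌉ = ⌈6.814⌉ = 7 payments; the last is £101.82.
Total paid = 6·£125.00 + £101.82 = £851.82.
Total interest = total paid − principal = £851.82 − £830.00 = £21.82.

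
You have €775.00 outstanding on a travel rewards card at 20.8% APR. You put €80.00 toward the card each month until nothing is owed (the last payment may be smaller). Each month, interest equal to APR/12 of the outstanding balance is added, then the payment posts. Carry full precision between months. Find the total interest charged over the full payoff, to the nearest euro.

€81

Monthly rate r = 20.8%/12 = 1.73333% = 0.0173333.
Payoff takes n = ⌈−ln(1 − rB₀/P)/ln(1+r)⌉ = ⌈10.697⌉ = 11 payments; the last is €55.89.
Total paid = 10·€80.00 + €55.89 = €855.89.
Total interest = total paid − principal = €855.89 − €775.00 = €80.89.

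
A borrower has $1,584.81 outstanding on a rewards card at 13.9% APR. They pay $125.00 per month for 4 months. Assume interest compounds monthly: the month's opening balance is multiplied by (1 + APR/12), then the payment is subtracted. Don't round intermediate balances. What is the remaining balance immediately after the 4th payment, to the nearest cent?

Monthly rate r = 13.9%/12 = 1.15833% = 0.0115833.
Each month: B ← B·(1+r) − $125.00.
Month 1: interest $18.36; balance after payment $1,478.17.
Month 2: interest $17.12; balance after payment $1,370.29.
Month 3: interest $15.87; balance after payment $1,261.16.
Month 4: interest $14.61; balance after payment $1,150.77.

$1,150.77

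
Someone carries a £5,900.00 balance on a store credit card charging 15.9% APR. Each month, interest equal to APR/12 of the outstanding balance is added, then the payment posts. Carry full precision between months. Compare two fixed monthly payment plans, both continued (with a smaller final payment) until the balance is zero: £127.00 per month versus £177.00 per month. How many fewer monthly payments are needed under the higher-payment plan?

28 fewer payments

Monthly rate r = 15.9%/12 = 1.325% = 0.01325.
At £127.00/mo: n = ⌈−ln(1 − rB₀/P)/ln(1+r)⌉ = 73 payments (last £79.40); total interest = total paid − £5,900.00 = £3,323.40.
At £177.00/mo: 45 payments (last £49.01); total interest £1,937.01.
Payments saved = 73 − 45 = 28.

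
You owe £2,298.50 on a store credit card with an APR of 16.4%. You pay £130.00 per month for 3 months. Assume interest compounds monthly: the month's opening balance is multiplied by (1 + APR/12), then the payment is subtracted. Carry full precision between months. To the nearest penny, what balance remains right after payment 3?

£1,998.68

Monthly rate r = 16.4%/12 = 1.36667% = 0.0136667.
Each month: B ← B·(1+r) − £130.00.
Month 1: interest £31.41; balance after payment £2,199.91.
Month 2: interest £30.07; balance after payment £2,099.98.
Month 3: interest £28.70; balance after payment £1,998.68.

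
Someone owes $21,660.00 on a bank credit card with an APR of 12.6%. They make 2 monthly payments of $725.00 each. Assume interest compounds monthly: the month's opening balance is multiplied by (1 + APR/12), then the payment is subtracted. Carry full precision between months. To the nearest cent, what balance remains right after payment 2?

Monthly rate r = 12.6%/12 = 1.05% = 0.0105.
Each month: B ← B·(1+r) − $725.00.
Month 1: interest $227.43; balance after payment $21,162.43.
Month 2: interest $222.21; balance after payment $20,659.64.

$20,659.64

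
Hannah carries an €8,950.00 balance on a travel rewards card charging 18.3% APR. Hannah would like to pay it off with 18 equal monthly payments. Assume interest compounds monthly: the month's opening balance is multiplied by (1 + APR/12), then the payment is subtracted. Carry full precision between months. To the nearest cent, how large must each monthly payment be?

€572.34

Monthly rate r = 18.3%/12 = 1.525% = 0.01525.
Level-payment amortization: P = B₀·r / (1 − (1+r)^(−n)) = 8950.00·0.01525 / (1 − 1.01525^(−18)).
Denominator 1 − (1+r)^(−18) = 0.238471725.
P = 136.488 / 0.238471725 ≈ 572.34.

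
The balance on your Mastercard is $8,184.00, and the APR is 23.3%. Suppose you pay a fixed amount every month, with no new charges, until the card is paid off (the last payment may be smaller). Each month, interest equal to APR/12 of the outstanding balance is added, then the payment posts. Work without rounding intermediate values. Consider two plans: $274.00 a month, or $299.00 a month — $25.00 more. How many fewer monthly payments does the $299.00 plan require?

Monthly rate r = 23.3%/12 = 1.94167% = 0.0194167.
At $274.00/mo: n = ⌈−ln(1 − rB₀/P)/ln(1+r)⌉ = 46 payments (last $28.79); total interest = total paid − $8,184.00 = $4,174.79.
At $299.00/mo: 40 payments (last $127.23); total interest $3,604.23.
Payments saved = 46 − 40 = 6.

6 fewer payments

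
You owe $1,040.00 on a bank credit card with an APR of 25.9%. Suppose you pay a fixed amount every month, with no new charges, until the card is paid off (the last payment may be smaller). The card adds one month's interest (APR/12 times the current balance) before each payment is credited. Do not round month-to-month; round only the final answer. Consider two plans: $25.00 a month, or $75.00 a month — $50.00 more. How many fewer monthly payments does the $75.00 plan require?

90 fewer payments

Monthly rate r = 25.9%/12 = 2.15833% = 0.0215833.
At $25.00/mo: n = ⌈−ln(1 − rB₀/P)/ln(1+r)⌉ = 107 payments (last $21.09); total interest = total paid − $1,040.00 = $1,631.09.
At $75.00/mo: 17 payments (last $49.35); total interest $209.35.
Payments saved = 107 − 17 = 90.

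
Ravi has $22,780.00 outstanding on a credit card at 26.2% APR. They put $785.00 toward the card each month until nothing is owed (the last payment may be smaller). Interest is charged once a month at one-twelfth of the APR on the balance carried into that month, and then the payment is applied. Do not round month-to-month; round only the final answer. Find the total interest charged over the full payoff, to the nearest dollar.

Monthly rate r = 26.2%/12 = 2.18333% = 0.0218333.
Payoff takes n = ⌈−ln(1 − rB₀/P)/ln(1+r)⌉ = ⌈46.484⌉ = 47 payments; the last is $382.26.
Total paid = 46·$785.00 + $382.26 = $36,492.26.
Total interest = total paid − principal = $36,492.26 − $22,780.00 = $13,712.26.

$13,712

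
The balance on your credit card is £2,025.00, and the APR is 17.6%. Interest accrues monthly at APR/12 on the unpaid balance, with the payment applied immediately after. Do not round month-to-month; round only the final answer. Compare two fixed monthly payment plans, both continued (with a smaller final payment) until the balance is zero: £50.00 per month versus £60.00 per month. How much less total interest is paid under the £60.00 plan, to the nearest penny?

Monthly rate r = 17.6%/12 = 1.46667% = 0.0146667.
At £50.00/mo: n = ⌈−ln(1 − rB₀/P)/ln(1+r)⌉ = 62 payments (last £45.47); total interest = total paid − £2,025.00 = £1,070.47.
At £60.00/mo: 47 payments (last £55.37); total interest £790.37.
Interest saved = £1,070.47 − £790.37 = £280.10.

£280.10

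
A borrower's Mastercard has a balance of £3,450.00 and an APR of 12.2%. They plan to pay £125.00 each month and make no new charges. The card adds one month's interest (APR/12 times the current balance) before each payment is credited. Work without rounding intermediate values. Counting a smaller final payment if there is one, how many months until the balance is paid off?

33 payments

Monthly rate r = 12.2%/12 = 1.01667% = 0.0101667.
Recurrence: B ← B·(1+r) − £125.00.
Month 1: interest £35.07; balance after payment £3,360.07.
Month 2: interest £34.16; balance after payment £3,269.24.
Closed form: n = −ln(1 − rB₀/P)/ln(1+r) = −ln(0.7194)/ln(1.01017) ≈ 32.558, so the balance reaches zero during payment 33.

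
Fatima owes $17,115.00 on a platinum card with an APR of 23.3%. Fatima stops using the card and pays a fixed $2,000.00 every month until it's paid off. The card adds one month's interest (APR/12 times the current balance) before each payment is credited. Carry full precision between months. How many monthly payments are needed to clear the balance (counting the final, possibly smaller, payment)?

Monthly rate r = 23.3%/12 = 1.94167% = 0.0194167.
Recurrence: B ← B·(1+r) − $2,000.00.
Month 1: interest $332.32; balance after payment $15,447.32.
Month 2: interest $299.94; balance after payment $13,747.25.
Closed form: n = −ln(1 − rB₀/P)/ln(1+r) = −ln(0.83384)/ln(1.01942) ≈ 9.449, so the balance reaches zero during payment 10.

10 payments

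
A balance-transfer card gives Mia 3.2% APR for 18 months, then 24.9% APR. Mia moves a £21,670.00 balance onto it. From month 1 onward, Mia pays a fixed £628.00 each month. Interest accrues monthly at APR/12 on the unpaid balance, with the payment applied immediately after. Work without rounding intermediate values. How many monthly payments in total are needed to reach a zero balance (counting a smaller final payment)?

Promo months 1–18 at r₀ = 3.2%/12 = 0.00266667; months 19+ at r₁ = 24.9%/12 = 0.02075.
After month 18: iterate B ← B·(1+r₀) − £628.00 for 18 months → £11,170.17.
Then at r₁ with £628.00/mo: n₂ = −ln(1 − r₁·B/P)/ln(1+r₁) ≈ 22.43 → 23 more payments.

41 months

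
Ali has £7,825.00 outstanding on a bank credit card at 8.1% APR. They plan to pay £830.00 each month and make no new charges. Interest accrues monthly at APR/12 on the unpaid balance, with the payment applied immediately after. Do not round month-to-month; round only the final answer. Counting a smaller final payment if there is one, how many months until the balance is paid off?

Monthly rate r = 8.1%/12 = 0.675% = 0.00675.
Recurrence: B ← B·(1+r) − £830.00.
Month 1: interest £52.82; balance after payment £7,047.82.
Month 2: interest £47.57; balance after payment £6,265.39.
Closed form: n = −ln(1 − rB₀/P)/ln(1+r) = −ln(0.93636)/ln(1.00675) ≈ 9.774, so the balance reaches zero during payment 10.

10 months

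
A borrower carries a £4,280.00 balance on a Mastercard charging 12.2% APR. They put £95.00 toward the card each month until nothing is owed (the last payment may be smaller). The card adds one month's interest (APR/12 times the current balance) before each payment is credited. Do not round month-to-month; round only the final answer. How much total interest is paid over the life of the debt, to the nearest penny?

£1,473.03

Monthly rate r = 12.2%/12 = 1.01667% = 0.0101667.
Payoff takes n = ⌈−ln(1 − rB₀/P)/ln(1+r)⌉ = ⌈60.557⌉ = 61 payments; the last is £53.03.
Total paid = 60·£95.00 + £53.03 = £5,753.03.
Total interest = total paid − principal = £5,753.03 − £4,280.00 = £1,473.03.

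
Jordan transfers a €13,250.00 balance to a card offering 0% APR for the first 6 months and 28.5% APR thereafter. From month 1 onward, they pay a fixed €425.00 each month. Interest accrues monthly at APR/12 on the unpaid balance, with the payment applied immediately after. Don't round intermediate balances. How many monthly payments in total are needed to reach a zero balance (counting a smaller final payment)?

45 payments

Promo months 1–6 at r₀ = 0%/12 = 0; months 7+ at r₁ = 28.5%/12 = 0.02375.
After month 6 (no interest yet): B = €13,250.00 − 6·€425.00 = €10,700.00.
Then at r₁ with €425.00/mo: n₂ = −ln(1 − r₁·B/P)/ln(1+r₁) ≈ 38.82 → 39 more payments.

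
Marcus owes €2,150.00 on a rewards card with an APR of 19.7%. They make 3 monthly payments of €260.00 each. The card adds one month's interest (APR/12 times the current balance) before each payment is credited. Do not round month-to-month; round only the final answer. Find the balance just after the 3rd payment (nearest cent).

€1,464.76

Monthly rate r = 19.7%/12 = 1.64167% = 0.0164167.
Each month: B ← B·(1+r) − €260.00.
Month 1: interest €35.30; balance after payment €1,925.30.
Month 2: interest €31.61; balance after payment €1,696.90.
Month 3: interest €27.86; balance after payment €1,464.76.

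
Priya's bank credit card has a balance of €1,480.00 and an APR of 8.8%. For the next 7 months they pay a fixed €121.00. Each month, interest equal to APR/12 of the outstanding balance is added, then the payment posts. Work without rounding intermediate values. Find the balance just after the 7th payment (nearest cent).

€691.80

Monthly rate r = 8.8%/12 = 0.733333% = 0.00733333.
Each month: B ← B·(1+r) − €121.00.
Month 1: interest €10.85; balance after payment €1,369.85.
Month 2: interest €10.05; balance after payment €1,258.90.
Month 3: interest €9.23; balance after payment €1,147.13.
Month 4: interest €8.41; balance after payment €1,034.54.
Month 5: interest €7.59; balance after payment €921.13.
Month 6: interest €6.75; balance after payment €806.88.
Month 7: interest €5.92; balance after payment €691.80.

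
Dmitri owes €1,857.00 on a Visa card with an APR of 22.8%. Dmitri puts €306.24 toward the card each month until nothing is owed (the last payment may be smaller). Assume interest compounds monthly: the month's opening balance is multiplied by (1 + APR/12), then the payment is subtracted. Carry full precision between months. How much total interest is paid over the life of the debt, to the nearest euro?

Monthly rate r = 22.8%/12 = 1.9% = 0.019.
Payoff takes n = ⌈−ln(1 − rB₀/P)/ln(1+r)⌉ = ⌈6.504⌉ = 7 payments; the last is €154.94.
Total paid = 6·€306.24 + €154.94 = €1,992.38.
Total interest = total paid − principal = €1,992.38 − €1,857.00 = €135.38.

€135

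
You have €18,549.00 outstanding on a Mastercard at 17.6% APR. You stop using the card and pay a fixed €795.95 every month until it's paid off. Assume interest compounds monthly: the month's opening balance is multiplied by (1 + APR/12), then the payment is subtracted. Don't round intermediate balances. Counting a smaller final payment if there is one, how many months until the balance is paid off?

29 months

Monthly rate r = 17.6%/12 = 1.46667% = 0.0146667.
Recurrence: B ← B·(1+r) − €795.95.
Month 1: interest €272.05; balance after payment €18,025.10.
Month 2: interest €264.37; balance after payment €17,493.52.
Closed form: n = −ln(1 − rB₀/P)/ln(1+r) = −ln(0.6582)/ln(1.01467) ≈ 28.725, so the balance reaches zero during payment 29.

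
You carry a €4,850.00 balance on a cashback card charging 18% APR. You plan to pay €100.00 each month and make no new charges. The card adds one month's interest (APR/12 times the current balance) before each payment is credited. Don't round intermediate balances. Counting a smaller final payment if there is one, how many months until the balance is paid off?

88 payments

Monthly rate r = 18%/12 = 1.5% = 0.015.
Recurrence: B ← B·(1+r) − €100.00.
Month 1: interest €72.75; balance after payment €4,822.75.
Month 2: interest €72.34; balance after payment €4,795.09.
Closed form: n = −ln(1 − rB₀/P)/ln(1+r) = −ln(0.2725)/ln(1.015) ≈ 87.323, so the balance reaches zero during payment 88.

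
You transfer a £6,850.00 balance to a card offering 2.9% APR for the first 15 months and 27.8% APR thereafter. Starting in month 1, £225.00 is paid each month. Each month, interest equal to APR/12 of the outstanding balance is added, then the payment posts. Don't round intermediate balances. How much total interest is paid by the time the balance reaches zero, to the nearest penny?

Promo months 1–15 at r₀ = 2.9%/12 = 0.00241667; months 16+ at r₁ = 27.8%/12 = 0.0231667.
After month 15: iterate B ← B·(1+r₀) − £225.00 for 15 months → £3,669.86.
Then at r₁ with £225.00/mo: n₂ = −ln(1 − r₁·B/P)/ln(1+r₁) ≈ 20.72 → 21 more payments.
Total paid = 35·£225.00 + £163.03 = £8,038.03; interest = £8,038.03 − £6,850.00 = £1,188.03.

£1,188.03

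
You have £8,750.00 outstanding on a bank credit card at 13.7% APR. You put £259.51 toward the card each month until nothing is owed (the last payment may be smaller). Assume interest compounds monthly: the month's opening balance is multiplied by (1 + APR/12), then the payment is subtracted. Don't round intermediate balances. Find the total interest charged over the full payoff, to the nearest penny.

£2,361.15

Monthly rate r = 13.7%/12 = 1.14167% = 0.0114167.
Payoff takes n = ⌈−ln(1 − rB₀/P)/ln(1+r)⌉ = ⌈42.815⌉ = 43 payments; the last is £211.73.
Total paid = 42·£259.51 + £211.73 = £11,111.15.
Total interest = total paid − principal = £11,111.15 − £8,750.00 = £2,361.15.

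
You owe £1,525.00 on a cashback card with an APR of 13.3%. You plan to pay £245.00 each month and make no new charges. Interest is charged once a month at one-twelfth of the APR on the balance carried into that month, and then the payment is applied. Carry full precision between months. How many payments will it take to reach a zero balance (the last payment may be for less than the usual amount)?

7 payments

Monthly rate r = 13.3%/12 = 1.10833% = 0.0110833.
Recurrence: B ← B·(1+r) − £245.00.
Month 1: interest £16.90; balance after payment £1,296.90.
Month 2: interest £14.37; balance after payment £1,066.28.
Closed form: n = −ln(1 − rB₀/P)/ln(1+r) = −ln(0.93101)/ln(1.01108) ≈ 6.485, so the balance reaches zero during payment 7.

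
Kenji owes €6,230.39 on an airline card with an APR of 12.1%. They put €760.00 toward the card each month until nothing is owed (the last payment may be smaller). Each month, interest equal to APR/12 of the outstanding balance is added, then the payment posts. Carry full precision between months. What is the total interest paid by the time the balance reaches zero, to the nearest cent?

Monthly rate r = 12.1%/12 = 1.00833% = 0.0100833.
Payoff takes n = ⌈−ln(1 − rB₀/P)/ln(1+r)⌉ = ⌈8.600⌉ = 9 payments; the last is €456.68.
Total paid = 8·€760.00 + €456.68 = €6,536.68.
Total interest = total paid − principal = €6,536.68 − €6,230.39 = €306.29.

€306.29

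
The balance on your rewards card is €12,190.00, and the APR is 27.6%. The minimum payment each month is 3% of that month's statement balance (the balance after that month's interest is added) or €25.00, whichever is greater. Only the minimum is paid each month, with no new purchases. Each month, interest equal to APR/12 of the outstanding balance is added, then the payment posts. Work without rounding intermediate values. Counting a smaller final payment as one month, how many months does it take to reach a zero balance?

412 months

Monthly rate r = 27.6%/12 = 2.3% = 0.023.
While 3% of the post-interest balance exceeds €25.00, each month B ← (B·(1+r))·(1 − 0.03), i.e. B shrinks by the factor (1+r)·0.97 = 0.99231.
This holds for months 1–351. Entering month 352 the balance is €811.39; 3% of the post-interest balance is now below €25.00, so the flat €25.00 minimum applies from here.
From month 352 a fixed €25.00 at rate r clears €811.39 in 61 more payments. Total: 351 + 61 = 412 months.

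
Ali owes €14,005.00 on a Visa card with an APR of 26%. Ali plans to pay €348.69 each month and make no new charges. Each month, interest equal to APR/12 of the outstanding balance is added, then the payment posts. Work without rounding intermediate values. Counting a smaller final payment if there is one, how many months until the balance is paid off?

Monthly rate r = 26%/12 = 2.16667% = 0.0216667.
Recurrence: B ← B·(1+r) − €348.69.
Month 1: interest €303.44; balance after payment €13,959.75.
Month 2: interest €302.46; balance after payment €13,913.52.
Closed form: n = −ln(1 − rB₀/P)/ln(1+r) = −ln(0.12977)/ln(1.02167) ≈ 95.264, so the balance reaches zero during payment 96.

96 payments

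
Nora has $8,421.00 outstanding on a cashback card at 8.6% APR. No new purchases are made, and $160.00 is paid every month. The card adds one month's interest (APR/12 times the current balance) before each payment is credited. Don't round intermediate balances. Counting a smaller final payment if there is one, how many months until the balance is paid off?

Monthly rate r = 8.6%/12 = 0.716667% = 0.00716667.
Recurrence: B ← B·(1+r) − $160.00.
Month 1: interest $60.35; balance after payment $8,321.35.
Month 2: interest $59.64; balance after payment $8,220.99.
Closed form: n = −ln(1 − rB₀/P)/ln(1+r) = −ln(0.62281)/ln(1.00717) ≈ 66.308, so the balance reaches zero during payment 67.

67 months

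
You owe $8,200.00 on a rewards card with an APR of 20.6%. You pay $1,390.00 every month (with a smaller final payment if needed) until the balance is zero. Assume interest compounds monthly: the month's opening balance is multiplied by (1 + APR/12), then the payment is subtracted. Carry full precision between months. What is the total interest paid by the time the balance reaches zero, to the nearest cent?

Monthly rate r = 20.6%/12 = 1.71667% = 0.0171667.
Payoff takes n = ⌈−ln(1 − rB₀/P)/ln(1+r)⌉ = ⌈6.273⌉ = 7 payments; the last is $381.91.
Total paid = 6·$1,390.00 + $381.91 = $8,721.91.
Total interest = total paid − principal = $8,721.91 − $8,200.00 = $521.91.

$521.91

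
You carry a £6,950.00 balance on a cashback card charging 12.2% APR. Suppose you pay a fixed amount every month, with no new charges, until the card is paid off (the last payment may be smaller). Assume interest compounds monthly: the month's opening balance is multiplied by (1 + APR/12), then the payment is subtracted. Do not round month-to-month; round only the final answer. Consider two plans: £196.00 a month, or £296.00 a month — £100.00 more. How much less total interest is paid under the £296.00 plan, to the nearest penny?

Monthly rate r = 12.2%/12 = 1.01667% = 0.0101667.
At £196.00/mo: n = ⌈−ln(1 − rB₀/P)/ln(1+r)⌉ = 45 payments (last £38.85); total interest = total paid − £6,950.00 = £1,712.85.
At £296.00/mo: 27 payments (last £285.16); total interest £1,031.16.
Interest saved = £1,712.85 − £1,031.16 = £681.69.

£681.69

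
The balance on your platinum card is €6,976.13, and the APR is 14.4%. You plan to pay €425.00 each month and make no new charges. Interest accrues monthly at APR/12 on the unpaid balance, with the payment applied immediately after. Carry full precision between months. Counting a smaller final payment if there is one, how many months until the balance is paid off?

Monthly rate r = 14.4%/12 = 1.2% = 0.012.
Recurrence: B ← B·(1+r) − €425.00.
Month 1: interest €83.71; balance after payment €6,634.84.
Month 2: interest €79.62; balance after payment €6,289.46.
Closed form: n = −ln(1 − rB₀/P)/ln(1+r) = −ln(0.80303)/ln(1.012) ≈ 18.390, so the balance reaches zero during payment 19.

19 payments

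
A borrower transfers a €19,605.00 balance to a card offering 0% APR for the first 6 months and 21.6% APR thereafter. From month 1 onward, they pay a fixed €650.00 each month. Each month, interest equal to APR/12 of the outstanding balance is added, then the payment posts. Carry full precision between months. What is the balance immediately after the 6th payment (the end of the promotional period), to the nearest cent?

€15,705.00

Promo months 1–6 at r₀ = 0%/12 = 0; months 7+ at r₁ = 21.6%/12 = 0.018.
After month 6 (no interest yet): B = €19,605.00 − 6·€650.00 = €15,705.00.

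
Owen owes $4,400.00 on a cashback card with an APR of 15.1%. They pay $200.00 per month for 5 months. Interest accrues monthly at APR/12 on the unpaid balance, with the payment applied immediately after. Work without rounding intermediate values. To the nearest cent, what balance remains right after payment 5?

Monthly rate r = 15.1%/12 = 1.25833% = 0.0125833.
Each month: B ← B·(1+r) − $200.00.
Month 1: interest $55.37; balance after payment $4,255.37.
Month 2: interest $53.55; balance after payment $4,108.91.
Month 3: interest $51.70; balance after payment $3,960.62.
Month 4: interest $49.84; balance after payment $3,810.45.
Month 5: interest $47.95; balance after payment $3,658.40.

$3,658.40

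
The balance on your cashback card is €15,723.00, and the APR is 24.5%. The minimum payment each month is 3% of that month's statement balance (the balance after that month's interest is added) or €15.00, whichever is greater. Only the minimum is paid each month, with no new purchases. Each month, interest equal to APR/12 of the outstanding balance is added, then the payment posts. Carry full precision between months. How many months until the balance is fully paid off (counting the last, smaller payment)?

Monthly rate r = 24.5%/12 = 2.04167% = 0.0204167.
While 3% of the post-interest balance exceeds €15.00, each month B ← (B·(1+r))·(1 − 0.03), i.e. B shrinks by the factor (1+r)·0.97 = 0.9898.
This holds for months 1–339. Entering month 340 the balance is €487.24; 3% of the post-interest balance is now below €15.00, so the flat €15.00 minimum applies from here.
From month 340 a fixed €15.00 at rate r clears €487.24 in 54 more payments. Total: 339 + 54 = 393 months.

393 months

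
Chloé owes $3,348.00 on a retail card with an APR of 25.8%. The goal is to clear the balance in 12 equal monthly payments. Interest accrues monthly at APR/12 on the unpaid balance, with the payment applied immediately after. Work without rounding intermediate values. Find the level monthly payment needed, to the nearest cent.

$319.51

Monthly rate r = 25.8%/12 = 2.15% = 0.0215.
Level-payment amortization: P = B₀·r / (1 − (1+r)^(−n)) = 3348.00·0.0215 / (1 − 1.0215^(−12)).
Denominator 1 − (1+r)^(−12) = 0.225289311.
P = 71.982 / 0.225289311 ≈ 319.51.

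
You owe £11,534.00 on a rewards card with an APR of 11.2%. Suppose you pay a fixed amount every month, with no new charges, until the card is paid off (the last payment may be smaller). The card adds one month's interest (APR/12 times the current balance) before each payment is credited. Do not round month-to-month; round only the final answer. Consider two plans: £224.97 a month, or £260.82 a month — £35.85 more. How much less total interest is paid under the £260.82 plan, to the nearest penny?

£822.18

Monthly rate r = 11.2%/12 = 0.933333% = 0.00933333.
At £224.97/mo: n = ⌈−ln(1 − rB₀/P)/ln(1+r)⌉ = 71 payments (last £18.59); total interest = total paid − £11,534.00 = £4,232.49.
At £260.82/mo: 58 payments (last £77.57); total interest £3,410.31.
Interest saved = £4,232.49 − £3,410.31 = £822.18.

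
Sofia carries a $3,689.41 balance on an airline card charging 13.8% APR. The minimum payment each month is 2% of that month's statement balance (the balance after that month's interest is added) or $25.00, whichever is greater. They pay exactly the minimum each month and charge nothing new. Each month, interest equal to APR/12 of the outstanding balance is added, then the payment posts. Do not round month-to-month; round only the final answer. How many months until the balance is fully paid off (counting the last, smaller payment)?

Monthly rate r = 13.8%/12 = 1.15% = 0.0115.
While 2% of the post-interest balance exceeds $25.00, each month B ← (B·(1+r))·(1 − 0.02), i.e. B shrinks by the factor (1+r)·0.98 = 0.99127.
This holds for months 1–125. Entering month 126 the balance is $1,232.97; 2% of the post-interest balance is now below $25.00, so the flat $25.00 minimum applies from here.
From month 126 a fixed $25.00 at rate r clears $1,232.97 in 74 more payments. Total: 125 + 74 = 199 months.

199 months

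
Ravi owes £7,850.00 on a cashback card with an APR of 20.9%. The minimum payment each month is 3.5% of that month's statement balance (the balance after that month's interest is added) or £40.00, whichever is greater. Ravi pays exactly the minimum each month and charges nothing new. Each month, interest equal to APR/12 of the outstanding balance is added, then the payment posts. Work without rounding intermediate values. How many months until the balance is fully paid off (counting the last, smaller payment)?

Monthly rate r = 20.9%/12 = 1.74167% = 0.0174167.
While 3.5% of the post-interest balance exceeds £40.00, each month B ← (B·(1+r))·(1 − 0.035), i.e. B shrinks by the factor (1+r)·0.965 = 0.98181.
This holds for months 1–106. Entering month 107 the balance is £1,121.10; 3.5% of the post-interest balance is now below £40.00, so the flat £40.00 minimum applies from here.
From month 107 a fixed £40.00 at rate r clears £1,121.10 in 39 more payments. Total: 106 + 39 = 145 months.

145 months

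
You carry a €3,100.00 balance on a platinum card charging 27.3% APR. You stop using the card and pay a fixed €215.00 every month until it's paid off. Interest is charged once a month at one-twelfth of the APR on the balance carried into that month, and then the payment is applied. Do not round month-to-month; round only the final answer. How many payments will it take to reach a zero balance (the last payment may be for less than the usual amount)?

18 payments

Monthly rate r = 27.3%/12 = 2.275% = 0.02275.
Recurrence: B ← B·(1+r) − €215.00.
Month 1: interest €70.52; balance after payment €2,955.53.
Month 2: interest €67.24; balance after payment €2,807.76.
Closed form: n = −ln(1 − rB₀/P)/ln(1+r) = −ln(0.67198)/ln(1.02275) ≈ 17.672, so the balance reaches zero during payment 18.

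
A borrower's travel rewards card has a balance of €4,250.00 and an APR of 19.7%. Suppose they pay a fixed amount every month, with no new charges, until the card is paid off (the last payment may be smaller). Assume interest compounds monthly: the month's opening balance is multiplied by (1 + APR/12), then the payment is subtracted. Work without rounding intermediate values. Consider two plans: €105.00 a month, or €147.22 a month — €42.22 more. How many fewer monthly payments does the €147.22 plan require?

Monthly rate r = 19.7%/12 = 1.64167% = 0.0164167.
At €105.00/mo: n = ⌈−ln(1 − rB₀/P)/ln(1+r)⌉ = 68 payments (last €7.15); total interest = total paid − €4,250.00 = €2,792.15.
At €147.22/mo: 40 payments (last €65.89); total interest €1,557.47.
Payments saved = 68 − 40 = 28.

28 fewer payments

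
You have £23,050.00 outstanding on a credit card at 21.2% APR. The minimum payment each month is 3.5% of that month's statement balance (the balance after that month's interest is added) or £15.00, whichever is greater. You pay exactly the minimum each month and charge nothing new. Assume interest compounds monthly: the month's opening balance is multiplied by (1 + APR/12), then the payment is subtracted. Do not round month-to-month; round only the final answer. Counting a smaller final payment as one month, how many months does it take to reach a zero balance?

Monthly rate r = 21.2%/12 = 1.76667% = 0.0176667.
While 3.5% of the post-interest balance exceeds £15.00, each month B ← (B·(1+r))·(1 − 0.035), i.e. B shrinks by the factor (1+r)·0.965 = 0.98205.
This holds for months 1–221. Entering month 222 the balance is £420.76; 3.5% of the post-interest balance is now below £15.00, so the flat £15.00 minimum applies from here.
From month 222 a fixed £15.00 at rate r clears £420.76 in 40 more payments. Total: 221 + 40 = 261 months.

261 months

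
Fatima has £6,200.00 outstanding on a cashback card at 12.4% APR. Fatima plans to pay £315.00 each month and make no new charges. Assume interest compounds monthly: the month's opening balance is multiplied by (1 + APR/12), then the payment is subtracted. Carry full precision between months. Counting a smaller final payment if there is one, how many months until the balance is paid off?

23 payments

Monthly rate r = 12.4%/12 = 1.03333% = 0.0103333.
Recurrence: B ← B·(1+r) − £315.00.
Month 1: interest £64.07; balance after payment £5,949.07.
Month 2: interest £61.47; balance after payment £5,695.54.
Closed form: n = −ln(1 − rB₀/P)/ln(1+r) = −ln(0.79661)/ln(1.01033) ≈ 22.119, so the balance reaches zero during payment 23.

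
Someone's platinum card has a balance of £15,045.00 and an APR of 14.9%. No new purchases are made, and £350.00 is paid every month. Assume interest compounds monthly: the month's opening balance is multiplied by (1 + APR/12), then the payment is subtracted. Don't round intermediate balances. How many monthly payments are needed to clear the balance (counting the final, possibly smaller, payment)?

Monthly rate r = 14.9%/12 = 1.24167% = 0.0124167.
Recurrence: B ← B·(1+r) − £350.00.
Month 1: interest £186.81; balance after payment £14,881.81.
Month 2: interest £184.78; balance after payment £14,716.59.
Closed form: n = −ln(1 − rB₀/P)/ln(1+r) = −ln(0.46626)/ln(1.01242) ≈ 61.831, so the balance reaches zero during payment 62.

62 payments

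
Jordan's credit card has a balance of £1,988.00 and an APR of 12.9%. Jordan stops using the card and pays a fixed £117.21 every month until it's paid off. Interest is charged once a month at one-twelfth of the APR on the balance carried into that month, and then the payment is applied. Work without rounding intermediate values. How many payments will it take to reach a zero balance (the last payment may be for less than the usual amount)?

19 months

Monthly rate r = 12.9%/12 = 1.075% = 0.01075.
Recurrence: B ← B·(1+r) − £117.21.
Month 1: interest £21.37; balance after payment £1,892.16.
Month 2: interest £20.34; balance after payment £1,795.29.
Closed form: n = −ln(1 − rB₀/P)/ln(1+r) = −ln(0.81767)/ln(1.01075) ≈ 18.826, so the balance reaches zero during payment 19.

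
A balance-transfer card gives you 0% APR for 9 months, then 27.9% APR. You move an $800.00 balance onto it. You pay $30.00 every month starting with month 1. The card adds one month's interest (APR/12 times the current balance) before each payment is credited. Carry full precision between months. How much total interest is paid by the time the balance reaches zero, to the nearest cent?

$160.37

Promo months 1–9 at r₀ = 0%/12 = 0; months 10+ at r₁ = 27.9%/12 = 0.02325.
After month 9 (no interest yet): B = $800.00 − 9·$30.00 = $530.00.
Then at r₁ with $30.00/mo: n₂ = −ln(1 − r₁·B/P)/ln(1+r₁) ≈ 23.01 → 24 more payments.
Total paid = 32·$30.00 + $0.37 = $960.37; interest = $960.37 − $800.00 = $160.37.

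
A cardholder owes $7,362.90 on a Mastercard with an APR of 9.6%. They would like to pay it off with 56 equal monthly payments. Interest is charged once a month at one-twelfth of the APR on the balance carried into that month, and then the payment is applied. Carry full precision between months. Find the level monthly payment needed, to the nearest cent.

$163.64

Monthly rate r = 9.6%/12 = 0.8% = 0.008.
Level-payment amortization: P = B₀·r / (1 − (1+r)^(−n)) = 7362.90·0.008 / (1 − 1.008^(−56)).
Denominator 1 − (1+r)^(−56) = 0.359955453.
P = 58.9032 / 0.359955453 ≈ 163.64.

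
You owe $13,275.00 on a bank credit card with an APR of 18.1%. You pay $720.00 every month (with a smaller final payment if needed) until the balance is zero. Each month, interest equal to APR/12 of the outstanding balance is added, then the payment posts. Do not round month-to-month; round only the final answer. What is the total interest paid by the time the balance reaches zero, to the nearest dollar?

Monthly rate r = 18.1%/12 = 1.50833% = 0.0150833.
Payoff takes n = ⌈−ln(1 − rB₀/P)/ln(1+r)⌉ = ⌈21.767⌉ = 22 payments; the last is $553.19.
Total paid = 21·$720.00 + $553.19 = $15,673.19.
Total interest = total paid − principal = $15,673.19 − $13,275.00 = $2,398.19.

$2,398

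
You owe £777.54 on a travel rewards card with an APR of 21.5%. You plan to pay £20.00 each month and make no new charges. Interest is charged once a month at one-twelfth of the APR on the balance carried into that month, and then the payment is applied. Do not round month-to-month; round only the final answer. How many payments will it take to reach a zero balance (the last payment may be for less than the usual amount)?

Monthly rate r = 21.5%/12 = 1.79167% = 0.0179167.
Recurrence: B ← B·(1+r) − £20.00.
Month 1: interest £13.93; balance after payment £771.47.
Month 2: interest £13.82; balance after payment £765.29.
Closed form: n = −ln(1 − rB₀/P)/ln(1+r) = −ln(0.30345)/ln(1.01792) ≈ 67.154, so the balance reaches zero during payment 68.

68 months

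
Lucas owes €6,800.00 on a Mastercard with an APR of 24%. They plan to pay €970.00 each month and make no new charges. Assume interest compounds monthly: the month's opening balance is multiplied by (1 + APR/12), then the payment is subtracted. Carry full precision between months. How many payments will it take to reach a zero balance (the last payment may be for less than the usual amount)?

8 payments

Monthly rate r = 24%/12 = 2% = 0.02.
Recurrence: B ← B·(1+r) − €970.00.
Month 1: interest €136.00; balance after payment €5,966.00.
Month 2: interest €119.32; balance after payment €5,115.32.
Closed form: n = −ln(1 − rB₀/P)/ln(1+r) = −ln(0.85979)/ln(1.02) ≈ 7.628, so the balance reaches zero during payment 8.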